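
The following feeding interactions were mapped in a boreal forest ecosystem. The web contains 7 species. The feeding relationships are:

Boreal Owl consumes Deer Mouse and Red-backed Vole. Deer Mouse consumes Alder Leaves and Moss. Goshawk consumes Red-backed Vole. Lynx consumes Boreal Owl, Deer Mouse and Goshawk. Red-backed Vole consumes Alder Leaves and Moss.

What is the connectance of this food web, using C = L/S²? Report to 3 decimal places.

The web has S = 7 species and L = 10 feeding links.
C = L / S² = 10 / 49 = 0.2041 ≈ 0.204.

C = 0.204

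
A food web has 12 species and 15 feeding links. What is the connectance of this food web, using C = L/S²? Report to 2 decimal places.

The web has S = 12 species and L = 15 feeding links.
C = L / S² = 15 / 144 = 0.1042 ≈ 0.10.

C = 0.10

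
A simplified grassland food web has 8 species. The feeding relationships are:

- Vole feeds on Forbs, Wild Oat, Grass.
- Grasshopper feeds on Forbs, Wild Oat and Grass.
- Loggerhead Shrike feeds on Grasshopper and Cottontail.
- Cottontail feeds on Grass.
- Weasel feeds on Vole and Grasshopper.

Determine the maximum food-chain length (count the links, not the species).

One longest chain: Grass → Grasshopper → Loggerhead Shrike.
It has 3 species and 2 links.

2 links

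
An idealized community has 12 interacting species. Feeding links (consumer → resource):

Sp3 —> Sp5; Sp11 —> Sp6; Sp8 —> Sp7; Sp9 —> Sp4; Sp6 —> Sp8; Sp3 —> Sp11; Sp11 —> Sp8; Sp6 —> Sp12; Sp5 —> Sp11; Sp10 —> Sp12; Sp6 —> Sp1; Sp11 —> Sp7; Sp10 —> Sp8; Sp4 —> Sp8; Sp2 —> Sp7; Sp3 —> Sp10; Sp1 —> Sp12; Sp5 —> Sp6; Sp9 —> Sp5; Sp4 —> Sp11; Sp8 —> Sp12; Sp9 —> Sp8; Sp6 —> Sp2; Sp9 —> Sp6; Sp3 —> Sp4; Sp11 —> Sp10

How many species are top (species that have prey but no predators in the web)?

2

Top species (has prey, but nothing eats it): Sp9, Sp3.
Count: 2.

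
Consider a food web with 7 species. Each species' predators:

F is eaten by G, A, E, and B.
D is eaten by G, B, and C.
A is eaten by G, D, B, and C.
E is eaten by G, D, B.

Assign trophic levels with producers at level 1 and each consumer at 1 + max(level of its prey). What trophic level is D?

Trophic level 3

F is a producer → level 1.
A eats F → level 2.
D eats A (level 2); other prey at levels: E 2 → level 3.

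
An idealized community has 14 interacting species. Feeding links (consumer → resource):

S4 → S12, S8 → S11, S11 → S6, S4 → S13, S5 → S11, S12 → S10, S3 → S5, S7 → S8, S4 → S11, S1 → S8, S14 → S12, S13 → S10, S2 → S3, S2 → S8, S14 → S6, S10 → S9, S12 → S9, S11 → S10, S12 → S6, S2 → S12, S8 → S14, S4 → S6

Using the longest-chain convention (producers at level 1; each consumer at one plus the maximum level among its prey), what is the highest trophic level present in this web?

Producers (level 1): S9, S6.
S9 → S10 → S12 → S14 → S8 → S7 gives S7 level 6.
No species has a prey at level 6, so no species reaches level 7.

6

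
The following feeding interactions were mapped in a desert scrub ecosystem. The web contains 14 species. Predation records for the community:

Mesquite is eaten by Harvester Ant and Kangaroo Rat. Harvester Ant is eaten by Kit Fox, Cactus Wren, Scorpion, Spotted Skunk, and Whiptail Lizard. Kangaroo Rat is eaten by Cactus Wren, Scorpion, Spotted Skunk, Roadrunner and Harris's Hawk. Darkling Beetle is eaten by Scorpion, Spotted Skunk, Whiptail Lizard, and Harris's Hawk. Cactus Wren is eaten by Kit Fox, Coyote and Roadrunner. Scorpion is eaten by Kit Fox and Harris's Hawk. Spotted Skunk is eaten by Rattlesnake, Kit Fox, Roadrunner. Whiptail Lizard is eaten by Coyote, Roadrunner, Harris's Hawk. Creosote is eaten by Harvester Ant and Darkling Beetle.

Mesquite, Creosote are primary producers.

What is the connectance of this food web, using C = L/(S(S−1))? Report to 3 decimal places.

C = 0.159

The web has S = 14 species and L = 29 feeding links.
C = L / (S(S−1)) = 29 / 182 = 0.1593 ≈ 0.159.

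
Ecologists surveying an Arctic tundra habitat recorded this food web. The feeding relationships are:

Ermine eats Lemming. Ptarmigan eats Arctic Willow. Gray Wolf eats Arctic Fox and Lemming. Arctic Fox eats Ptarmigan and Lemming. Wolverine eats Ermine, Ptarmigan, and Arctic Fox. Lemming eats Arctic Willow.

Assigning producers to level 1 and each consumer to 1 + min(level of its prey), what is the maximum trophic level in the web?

3

Producers (level 1): Arctic Willow.
Following each consumer down to its lowest-level prey: Arctic Willow → Ptarmigan → Wolverine (levels 1 through 3).
All prey of Wolverine (Ptarmigan 2, Ermine 3, Arctic Fox 3) are at level 2 or above, so Wolverine is at level 1 + 2 = 3.
Every consumer has at least one prey at level 2 or below, so none exceeds level 3.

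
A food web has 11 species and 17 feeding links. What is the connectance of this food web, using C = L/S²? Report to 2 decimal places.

C = 0.14

The web has S = 11 species and L = 17 feeding links.
C = L / S² = 17 / 121 = 0.1405 ≈ 0.14.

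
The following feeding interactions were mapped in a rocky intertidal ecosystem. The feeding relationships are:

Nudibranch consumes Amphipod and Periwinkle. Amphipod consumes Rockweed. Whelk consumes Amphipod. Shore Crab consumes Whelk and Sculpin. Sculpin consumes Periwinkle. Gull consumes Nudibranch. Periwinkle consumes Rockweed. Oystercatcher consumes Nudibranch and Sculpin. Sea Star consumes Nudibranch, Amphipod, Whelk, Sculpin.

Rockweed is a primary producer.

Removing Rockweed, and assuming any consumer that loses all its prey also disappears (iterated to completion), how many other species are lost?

9

Remove Rockweed.
Round 1: Periwinkle (all prey gone), Amphipod (all prey gone) → extinct.
Round 2: Sculpin (all prey gone), Whelk (all prey gone), Nudibranch (all prey gone) → extinct.
Round 3: Oystercatcher (all prey gone), Sea Star (all prey gone), Gull (all prey gone), Shore Crab (all prey gone) → extinct.
No further losses. Total secondary extinctions: 9.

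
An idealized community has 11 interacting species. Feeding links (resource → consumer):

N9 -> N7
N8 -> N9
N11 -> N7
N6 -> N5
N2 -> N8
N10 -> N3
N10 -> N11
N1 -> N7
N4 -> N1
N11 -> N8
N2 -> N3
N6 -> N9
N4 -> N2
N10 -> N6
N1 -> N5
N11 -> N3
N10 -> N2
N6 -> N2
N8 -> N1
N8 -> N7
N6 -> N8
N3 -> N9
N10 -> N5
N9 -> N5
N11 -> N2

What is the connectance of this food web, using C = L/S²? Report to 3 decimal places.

C = 0.207

The web has S = 11 species and L = 25 feeding links.
C = L / S² = 25 / 121 = 0.2066 ≈ 0.207.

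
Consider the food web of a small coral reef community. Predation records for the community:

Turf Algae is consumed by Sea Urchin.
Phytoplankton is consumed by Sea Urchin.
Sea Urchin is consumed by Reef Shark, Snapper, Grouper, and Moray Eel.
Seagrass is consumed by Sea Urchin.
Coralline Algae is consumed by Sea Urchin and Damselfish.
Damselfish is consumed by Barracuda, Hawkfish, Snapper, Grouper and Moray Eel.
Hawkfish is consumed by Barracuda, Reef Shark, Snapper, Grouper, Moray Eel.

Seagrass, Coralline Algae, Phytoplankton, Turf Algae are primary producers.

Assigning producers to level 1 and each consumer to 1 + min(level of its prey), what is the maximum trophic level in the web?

3

Producers (level 1): Seagrass, Coralline Algae, Phytoplankton, Turf Algae.
Following each consumer down to its lowest-level prey: Seagrass → Sea Urchin → Moray Eel (levels 1 through 3).
All prey of Moray Eel (Sea Urchin 2, Damselfish 2, Hawkfish 3) are at level 2 or above, so Moray Eel is at level 1 + 2 = 3.
Every consumer has at least one prey at level 2 or below, so none exceeds level 3.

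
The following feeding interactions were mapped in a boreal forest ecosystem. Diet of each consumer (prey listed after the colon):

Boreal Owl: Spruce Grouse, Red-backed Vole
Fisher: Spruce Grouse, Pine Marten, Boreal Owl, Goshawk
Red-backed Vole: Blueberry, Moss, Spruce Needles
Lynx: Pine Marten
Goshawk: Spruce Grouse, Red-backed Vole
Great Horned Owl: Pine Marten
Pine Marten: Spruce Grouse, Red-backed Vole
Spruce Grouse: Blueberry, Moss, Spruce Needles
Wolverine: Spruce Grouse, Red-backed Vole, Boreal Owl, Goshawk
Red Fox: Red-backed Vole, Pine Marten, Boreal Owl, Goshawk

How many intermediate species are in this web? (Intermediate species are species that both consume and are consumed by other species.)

5

Intermediate species (has both prey and predators): Spruce Grouse, Red-backed Vole, Pine Marten, Boreal Owl, Goshawk.
Count: 5.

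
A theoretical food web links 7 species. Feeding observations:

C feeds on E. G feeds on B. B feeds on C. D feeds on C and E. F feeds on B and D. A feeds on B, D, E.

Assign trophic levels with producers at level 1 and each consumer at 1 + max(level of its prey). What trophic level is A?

E is a producer → level 1.
C eats E → level 2.
B eats C → level 3.
A eats B (level 3); other prey at levels: E 1, D 3 → level 4.

Trophic level 4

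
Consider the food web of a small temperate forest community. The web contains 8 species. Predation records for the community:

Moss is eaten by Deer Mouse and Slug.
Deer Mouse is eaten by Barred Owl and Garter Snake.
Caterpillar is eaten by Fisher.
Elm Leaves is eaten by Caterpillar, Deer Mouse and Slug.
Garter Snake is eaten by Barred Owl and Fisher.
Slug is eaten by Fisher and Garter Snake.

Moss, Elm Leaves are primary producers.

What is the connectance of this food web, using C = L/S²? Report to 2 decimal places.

The web has S = 8 species and L = 12 feeding links.
C = L / S² = 12 / 64 = 0.1875 ≈ 0.19.

C = 0.19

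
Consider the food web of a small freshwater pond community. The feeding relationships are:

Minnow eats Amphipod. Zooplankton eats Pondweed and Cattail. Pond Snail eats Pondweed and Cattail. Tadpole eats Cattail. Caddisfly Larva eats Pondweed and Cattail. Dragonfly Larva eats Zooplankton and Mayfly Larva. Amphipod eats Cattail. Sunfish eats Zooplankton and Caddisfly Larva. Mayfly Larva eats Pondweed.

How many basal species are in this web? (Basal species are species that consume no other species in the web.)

2

Basal species (no prey listed): Pondweed, Cattail.
Count: 2.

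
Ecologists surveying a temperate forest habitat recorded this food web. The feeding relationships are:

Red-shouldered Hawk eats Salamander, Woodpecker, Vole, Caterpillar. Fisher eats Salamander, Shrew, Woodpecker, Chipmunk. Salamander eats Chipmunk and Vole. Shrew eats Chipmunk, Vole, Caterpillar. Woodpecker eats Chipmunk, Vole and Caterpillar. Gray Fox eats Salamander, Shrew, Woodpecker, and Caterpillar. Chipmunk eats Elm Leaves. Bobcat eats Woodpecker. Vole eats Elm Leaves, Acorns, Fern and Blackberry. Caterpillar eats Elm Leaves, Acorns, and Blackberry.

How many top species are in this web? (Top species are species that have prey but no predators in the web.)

4

Top species (has prey, but nothing eats it): Fisher, Gray Fox, Red-shouldered Hawk, Bobcat.
Count: 4.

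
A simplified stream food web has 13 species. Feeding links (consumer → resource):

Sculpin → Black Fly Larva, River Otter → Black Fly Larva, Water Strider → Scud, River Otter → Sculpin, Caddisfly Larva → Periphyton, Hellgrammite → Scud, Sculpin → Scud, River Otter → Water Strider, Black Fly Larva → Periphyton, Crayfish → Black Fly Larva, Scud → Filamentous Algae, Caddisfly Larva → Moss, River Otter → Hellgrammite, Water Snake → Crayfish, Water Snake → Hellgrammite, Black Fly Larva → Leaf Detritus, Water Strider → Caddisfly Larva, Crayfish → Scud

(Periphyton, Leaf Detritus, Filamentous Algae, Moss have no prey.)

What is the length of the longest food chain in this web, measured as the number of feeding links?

3 links

One longest chain: Periphyton → Black Fly Larva → Sculpin → River Otter.
It has 4 species and 3 links.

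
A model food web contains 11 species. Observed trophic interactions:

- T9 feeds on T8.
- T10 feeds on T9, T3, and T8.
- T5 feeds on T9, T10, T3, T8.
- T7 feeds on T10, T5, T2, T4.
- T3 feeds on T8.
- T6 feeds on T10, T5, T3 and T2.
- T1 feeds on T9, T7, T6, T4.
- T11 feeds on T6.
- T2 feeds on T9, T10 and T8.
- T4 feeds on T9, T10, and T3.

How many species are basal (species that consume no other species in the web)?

1

Basal species (no prey listed): T8.
Count: 1.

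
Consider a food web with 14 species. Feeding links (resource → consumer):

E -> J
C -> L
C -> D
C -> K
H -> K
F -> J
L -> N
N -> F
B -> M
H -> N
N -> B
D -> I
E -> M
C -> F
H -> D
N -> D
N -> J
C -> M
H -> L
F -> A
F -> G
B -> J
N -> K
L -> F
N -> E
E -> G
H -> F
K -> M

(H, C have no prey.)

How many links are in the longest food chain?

4 links

One longest chain: H → L → N → D → I.
It has 5 species and 4 links.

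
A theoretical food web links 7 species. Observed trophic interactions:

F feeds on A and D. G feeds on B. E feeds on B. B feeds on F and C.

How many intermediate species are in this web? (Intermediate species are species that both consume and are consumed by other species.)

Intermediate species (has both prey and predators): F, B.
Count: 2.

2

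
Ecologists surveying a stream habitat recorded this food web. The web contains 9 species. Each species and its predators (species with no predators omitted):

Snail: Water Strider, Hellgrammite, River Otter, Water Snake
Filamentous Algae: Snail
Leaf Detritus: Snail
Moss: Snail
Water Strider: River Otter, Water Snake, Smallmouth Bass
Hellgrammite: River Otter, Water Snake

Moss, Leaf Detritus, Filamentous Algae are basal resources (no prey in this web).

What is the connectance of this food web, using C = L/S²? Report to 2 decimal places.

The web has S = 9 species and L = 12 feeding links.
C = L / S² = 12 / 81 = 0.1481 ≈ 0.15.

C = 0.15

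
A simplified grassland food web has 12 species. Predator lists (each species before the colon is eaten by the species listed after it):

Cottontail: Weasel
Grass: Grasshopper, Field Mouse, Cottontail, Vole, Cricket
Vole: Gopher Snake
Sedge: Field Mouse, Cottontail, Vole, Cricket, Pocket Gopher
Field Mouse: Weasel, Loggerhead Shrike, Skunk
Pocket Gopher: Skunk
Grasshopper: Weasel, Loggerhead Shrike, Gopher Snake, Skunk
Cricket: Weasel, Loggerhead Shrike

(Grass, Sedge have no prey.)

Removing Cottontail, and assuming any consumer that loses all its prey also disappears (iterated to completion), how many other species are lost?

Remove Cottontail.
Every predator of it retains at least one other prey: Weasel still has Grasshopper, Field Mouse, Cricket.
No consumer loses all prey, so no secondary extinctions occur.

0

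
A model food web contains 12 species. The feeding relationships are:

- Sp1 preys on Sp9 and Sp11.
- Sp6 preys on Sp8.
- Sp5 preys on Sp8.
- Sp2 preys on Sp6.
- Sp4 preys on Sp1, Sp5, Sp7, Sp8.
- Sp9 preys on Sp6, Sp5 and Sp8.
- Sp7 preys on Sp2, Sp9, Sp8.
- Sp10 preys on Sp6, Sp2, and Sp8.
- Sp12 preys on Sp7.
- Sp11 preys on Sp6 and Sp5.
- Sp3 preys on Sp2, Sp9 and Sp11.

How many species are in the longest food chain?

5 species

One longest chain: Sp8 → Sp5 → Sp9 → Sp7 → Sp4.
It has 5 species and 4 links.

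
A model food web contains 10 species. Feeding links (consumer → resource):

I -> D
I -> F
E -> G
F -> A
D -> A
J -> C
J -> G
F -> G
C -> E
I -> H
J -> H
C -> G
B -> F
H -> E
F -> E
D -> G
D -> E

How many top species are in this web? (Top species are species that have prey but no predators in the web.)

3

Top species (has prey, but nothing eats it): I, J, B.
Count: 3.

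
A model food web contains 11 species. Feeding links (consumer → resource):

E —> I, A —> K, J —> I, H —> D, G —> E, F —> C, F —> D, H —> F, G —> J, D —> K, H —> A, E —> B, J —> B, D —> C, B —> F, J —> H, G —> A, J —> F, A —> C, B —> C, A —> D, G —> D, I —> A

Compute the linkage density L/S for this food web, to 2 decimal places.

L/S = 2.09

There are L = 23 links among S = 11 species.
L/S = 23/11 = 2.0909 ≈ 2.09.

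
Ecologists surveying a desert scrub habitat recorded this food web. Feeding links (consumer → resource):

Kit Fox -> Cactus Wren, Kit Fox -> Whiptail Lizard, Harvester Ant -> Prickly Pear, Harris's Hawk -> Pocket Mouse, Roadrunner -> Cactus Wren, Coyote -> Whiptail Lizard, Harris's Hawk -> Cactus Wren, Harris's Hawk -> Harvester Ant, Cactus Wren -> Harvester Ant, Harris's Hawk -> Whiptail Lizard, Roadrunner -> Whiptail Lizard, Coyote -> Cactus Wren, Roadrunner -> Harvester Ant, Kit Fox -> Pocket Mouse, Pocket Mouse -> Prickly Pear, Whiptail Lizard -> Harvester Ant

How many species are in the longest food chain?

One longest chain: Prickly Pear → Harvester Ant → Cactus Wren → Roadrunner.
It has 4 species and 3 links.

4 species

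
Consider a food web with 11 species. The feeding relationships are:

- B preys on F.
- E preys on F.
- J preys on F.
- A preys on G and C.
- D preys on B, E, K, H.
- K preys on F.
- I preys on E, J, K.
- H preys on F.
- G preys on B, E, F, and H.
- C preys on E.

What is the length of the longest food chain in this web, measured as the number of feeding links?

3 links

One longest chain: F → E → C → A.
It has 4 species and 3 links.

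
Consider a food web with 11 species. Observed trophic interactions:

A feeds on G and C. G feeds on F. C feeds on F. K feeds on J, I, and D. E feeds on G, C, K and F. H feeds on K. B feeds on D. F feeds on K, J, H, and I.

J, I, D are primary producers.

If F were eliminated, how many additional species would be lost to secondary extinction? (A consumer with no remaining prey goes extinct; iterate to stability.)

Remove F.
Round 1: C (all prey gone), G (all prey gone) → extinct.
Round 2: A (all prey gone) → extinct.
No further losses. Total secondary extinctions: 3.

3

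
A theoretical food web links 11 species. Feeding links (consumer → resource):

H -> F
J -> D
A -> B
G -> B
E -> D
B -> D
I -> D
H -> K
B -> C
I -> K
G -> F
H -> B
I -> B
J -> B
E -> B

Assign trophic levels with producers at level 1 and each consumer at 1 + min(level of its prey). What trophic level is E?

D is a producer → level 1.
E eats D → level 2.

Trophic level 2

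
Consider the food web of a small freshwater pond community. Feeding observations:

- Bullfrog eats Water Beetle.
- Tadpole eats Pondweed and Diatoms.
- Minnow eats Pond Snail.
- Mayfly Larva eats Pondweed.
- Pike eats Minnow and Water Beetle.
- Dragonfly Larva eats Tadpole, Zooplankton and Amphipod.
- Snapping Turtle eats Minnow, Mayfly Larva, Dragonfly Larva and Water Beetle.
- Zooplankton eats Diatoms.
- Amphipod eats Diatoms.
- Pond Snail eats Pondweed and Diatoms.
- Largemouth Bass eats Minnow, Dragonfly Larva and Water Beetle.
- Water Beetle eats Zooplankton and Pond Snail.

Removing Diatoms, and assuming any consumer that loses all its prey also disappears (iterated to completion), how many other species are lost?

2

Remove Diatoms.
Round 1: Amphipod (all prey gone), Zooplankton (all prey gone) → extinct.
No further losses. Total secondary extinctions: 2.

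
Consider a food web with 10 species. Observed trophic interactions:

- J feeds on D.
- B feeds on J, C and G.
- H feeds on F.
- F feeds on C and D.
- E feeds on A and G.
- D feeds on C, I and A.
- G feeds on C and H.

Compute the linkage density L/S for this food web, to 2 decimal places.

There are L = 14 links among S = 10 species.
L/S = 14/10 = 1.4000 ≈ 1.40.

L/S = 1.40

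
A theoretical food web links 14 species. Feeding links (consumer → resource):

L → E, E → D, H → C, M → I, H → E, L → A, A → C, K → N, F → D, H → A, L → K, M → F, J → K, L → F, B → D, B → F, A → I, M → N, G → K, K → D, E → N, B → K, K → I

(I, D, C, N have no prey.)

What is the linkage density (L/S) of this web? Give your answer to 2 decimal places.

L/S = 1.64

There are L = 23 links among S = 14 species.
L/S = 23/14 = 1.6429 ≈ 1.64.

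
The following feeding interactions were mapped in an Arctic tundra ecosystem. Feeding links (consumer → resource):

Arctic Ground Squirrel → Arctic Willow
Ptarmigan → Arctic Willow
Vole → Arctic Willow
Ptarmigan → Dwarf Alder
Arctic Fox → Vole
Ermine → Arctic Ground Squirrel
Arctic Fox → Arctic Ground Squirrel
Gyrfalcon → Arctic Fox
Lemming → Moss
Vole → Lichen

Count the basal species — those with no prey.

Basal species (no prey listed): Dwarf Alder, Lichen, Arctic Willow, Moss.
Count: 4.

4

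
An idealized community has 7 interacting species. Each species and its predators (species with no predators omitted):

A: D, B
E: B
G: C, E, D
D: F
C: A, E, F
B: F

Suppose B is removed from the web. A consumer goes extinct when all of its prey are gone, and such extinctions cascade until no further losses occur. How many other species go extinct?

Remove B.
Every predator of it retains at least one other prey: F still has C, D.
No consumer loses all prey, so no secondary extinctions occur.

0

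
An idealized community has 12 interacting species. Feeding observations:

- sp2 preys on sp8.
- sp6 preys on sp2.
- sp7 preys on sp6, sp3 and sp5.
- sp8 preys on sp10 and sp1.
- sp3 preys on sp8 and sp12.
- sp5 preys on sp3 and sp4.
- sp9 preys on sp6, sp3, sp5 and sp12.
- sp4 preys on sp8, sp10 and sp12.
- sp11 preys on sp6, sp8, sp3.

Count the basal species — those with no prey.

Basal species (no prey listed): sp12, sp10, sp1.
Count: 3.

3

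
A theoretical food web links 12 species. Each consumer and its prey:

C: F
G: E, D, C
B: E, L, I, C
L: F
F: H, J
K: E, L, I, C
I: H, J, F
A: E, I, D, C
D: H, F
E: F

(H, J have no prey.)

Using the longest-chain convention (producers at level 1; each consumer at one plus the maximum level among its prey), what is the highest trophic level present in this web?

4

Producers (level 1): H, J.
H → F → E → A gives A level 4.
No species has a prey at level 4, so no species reaches level 5.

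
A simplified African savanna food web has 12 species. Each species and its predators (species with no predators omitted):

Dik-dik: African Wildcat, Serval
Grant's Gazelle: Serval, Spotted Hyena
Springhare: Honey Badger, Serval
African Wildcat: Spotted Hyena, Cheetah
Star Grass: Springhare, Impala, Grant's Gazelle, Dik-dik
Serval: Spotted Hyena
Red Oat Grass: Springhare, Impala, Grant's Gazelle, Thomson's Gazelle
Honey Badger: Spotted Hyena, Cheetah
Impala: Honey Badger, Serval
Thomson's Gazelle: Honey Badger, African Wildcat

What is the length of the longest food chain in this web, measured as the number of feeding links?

3 links

One longest chain: Star Grass → Dik-dik → African Wildcat → Spotted Hyena.
It has 4 species and 3 links.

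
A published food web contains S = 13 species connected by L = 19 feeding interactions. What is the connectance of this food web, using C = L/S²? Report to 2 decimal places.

C = 0.11

The web has S = 13 species and L = 19 feeding links.
C = L / S² = 19 / 169 = 0.1124 ≈ 0.11.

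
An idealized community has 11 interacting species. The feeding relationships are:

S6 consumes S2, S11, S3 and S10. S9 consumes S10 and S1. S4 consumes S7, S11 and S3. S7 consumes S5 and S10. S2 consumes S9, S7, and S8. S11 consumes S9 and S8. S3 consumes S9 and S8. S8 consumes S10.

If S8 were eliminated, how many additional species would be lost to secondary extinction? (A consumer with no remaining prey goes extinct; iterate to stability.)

Remove S8.
Every predator of it retains at least one other prey: S2 still has S7, S9; S11 still has S9; S3 still has S9.
No consumer loses all prey, so no secondary extinctions occur.

0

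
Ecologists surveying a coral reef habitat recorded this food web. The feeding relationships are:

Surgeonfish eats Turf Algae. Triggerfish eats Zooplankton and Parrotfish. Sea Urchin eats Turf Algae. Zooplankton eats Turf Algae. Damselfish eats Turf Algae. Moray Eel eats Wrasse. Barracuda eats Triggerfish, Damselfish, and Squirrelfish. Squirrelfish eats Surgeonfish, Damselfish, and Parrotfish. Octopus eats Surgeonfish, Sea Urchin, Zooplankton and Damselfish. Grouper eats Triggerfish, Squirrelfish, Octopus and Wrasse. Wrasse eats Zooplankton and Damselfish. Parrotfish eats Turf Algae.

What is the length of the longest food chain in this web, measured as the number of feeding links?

3 links

One longest chain: Turf Algae → Parrotfish → Squirrelfish → Barracuda.
It has 4 species and 3 links.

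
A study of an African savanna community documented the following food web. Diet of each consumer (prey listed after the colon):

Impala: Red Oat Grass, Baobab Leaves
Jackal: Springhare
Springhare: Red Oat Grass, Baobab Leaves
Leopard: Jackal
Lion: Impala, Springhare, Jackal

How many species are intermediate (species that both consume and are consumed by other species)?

3

Intermediate species (has both prey and predators): Impala, Springhare, Jackal.
Count: 3.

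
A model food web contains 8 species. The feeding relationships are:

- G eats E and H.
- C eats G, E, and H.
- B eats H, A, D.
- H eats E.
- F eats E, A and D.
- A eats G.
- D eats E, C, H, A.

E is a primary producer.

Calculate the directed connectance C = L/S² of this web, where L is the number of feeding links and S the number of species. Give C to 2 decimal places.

C = 0.27

The web has S = 8 species and L = 17 feeding links.
C = L / S² = 17 / 64 = 0.2656 ≈ 0.27.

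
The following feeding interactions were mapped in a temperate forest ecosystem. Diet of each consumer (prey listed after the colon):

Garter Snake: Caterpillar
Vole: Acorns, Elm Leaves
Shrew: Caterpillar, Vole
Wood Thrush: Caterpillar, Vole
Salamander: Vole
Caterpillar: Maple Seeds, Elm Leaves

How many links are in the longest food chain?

2 links

One longest chain: Maple Seeds → Caterpillar → Garter Snake.
It has 3 species and 2 links.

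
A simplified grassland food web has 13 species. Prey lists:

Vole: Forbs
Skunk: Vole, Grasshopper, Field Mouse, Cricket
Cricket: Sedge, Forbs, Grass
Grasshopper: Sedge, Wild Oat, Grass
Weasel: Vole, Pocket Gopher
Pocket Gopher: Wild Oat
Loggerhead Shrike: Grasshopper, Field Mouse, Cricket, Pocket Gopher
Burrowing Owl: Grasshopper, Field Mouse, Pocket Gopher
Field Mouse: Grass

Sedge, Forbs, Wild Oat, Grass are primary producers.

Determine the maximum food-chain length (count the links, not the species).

2 links

One longest chain: Wild Oat → Pocket Gopher → Weasel.
It has 3 species and 2 links.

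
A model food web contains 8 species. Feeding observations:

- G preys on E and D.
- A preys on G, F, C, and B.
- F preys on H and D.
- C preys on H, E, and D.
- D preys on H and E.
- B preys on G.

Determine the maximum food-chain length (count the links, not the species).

4 links

One longest chain: H → D → G → B → A.
It has 5 species and 4 links.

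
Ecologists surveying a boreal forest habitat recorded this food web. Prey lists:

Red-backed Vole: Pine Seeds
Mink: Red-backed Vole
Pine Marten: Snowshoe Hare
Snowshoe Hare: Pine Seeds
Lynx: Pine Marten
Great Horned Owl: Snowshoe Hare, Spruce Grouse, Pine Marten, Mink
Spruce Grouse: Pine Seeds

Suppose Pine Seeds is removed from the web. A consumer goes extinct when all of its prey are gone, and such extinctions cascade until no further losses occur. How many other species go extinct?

Remove Pine Seeds.
Round 1: Snowshoe Hare (all prey gone), Spruce Grouse (all prey gone), Red-backed Vole (all prey gone) → extinct.
Round 2: Pine Marten (all prey gone), Mink (all prey gone) → extinct.
Round 3: Lynx (all prey gone), Great Horned Owl (all prey gone) → extinct.
No further losses. Total secondary extinctions: 7.

7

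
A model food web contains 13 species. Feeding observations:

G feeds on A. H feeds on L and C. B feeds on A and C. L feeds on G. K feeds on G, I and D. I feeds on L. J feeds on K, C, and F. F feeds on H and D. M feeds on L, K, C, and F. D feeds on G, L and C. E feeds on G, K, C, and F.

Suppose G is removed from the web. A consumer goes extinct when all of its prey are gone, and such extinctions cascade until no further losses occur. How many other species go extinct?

2

Remove G.
Round 1: L (all prey gone) → extinct.
Round 2: I (all prey gone) → extinct.
No further losses. Total secondary extinctions: 2.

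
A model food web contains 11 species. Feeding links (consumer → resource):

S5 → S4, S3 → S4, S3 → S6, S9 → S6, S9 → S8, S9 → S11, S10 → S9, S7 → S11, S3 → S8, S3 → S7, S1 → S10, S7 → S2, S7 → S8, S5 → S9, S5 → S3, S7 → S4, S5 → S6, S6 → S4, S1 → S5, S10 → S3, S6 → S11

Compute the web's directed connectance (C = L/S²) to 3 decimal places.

The web has S = 11 species and L = 21 feeding links.
C = L / S² = 21 / 121 = 0.1736 ≈ 0.174.

C = 0.174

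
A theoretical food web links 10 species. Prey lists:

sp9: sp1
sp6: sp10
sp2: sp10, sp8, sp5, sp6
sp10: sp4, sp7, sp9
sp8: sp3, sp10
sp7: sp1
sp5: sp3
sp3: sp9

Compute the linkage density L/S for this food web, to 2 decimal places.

L/S = 1.40

There are L = 14 links among S = 10 species.
L/S = 14/10 = 1.4000 ≈ 1.40.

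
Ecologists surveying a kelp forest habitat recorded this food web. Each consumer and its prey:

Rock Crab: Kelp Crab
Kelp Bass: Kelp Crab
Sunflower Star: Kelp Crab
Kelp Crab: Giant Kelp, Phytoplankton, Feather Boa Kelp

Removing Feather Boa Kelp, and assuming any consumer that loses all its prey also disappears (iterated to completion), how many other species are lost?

0

Remove Feather Boa Kelp.
Every predator of it retains at least one other prey: Kelp Crab still has Giant Kelp, Phytoplankton.
No consumer loses all prey, so no secondary extinctions occur.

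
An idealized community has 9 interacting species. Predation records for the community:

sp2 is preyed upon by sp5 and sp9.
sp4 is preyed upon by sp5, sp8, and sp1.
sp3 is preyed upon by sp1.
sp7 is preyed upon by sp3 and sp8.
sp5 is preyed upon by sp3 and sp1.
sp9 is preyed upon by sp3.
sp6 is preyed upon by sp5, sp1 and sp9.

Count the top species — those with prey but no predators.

Top species (has prey, but nothing eats it): sp8, sp1.
Count: 2.

2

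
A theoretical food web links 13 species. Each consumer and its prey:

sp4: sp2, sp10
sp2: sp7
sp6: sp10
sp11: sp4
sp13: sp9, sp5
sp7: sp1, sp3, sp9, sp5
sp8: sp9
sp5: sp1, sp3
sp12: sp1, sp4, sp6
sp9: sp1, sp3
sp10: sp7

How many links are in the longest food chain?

5 links

One longest chain: sp1 → sp9 → sp7 → sp10 → sp4 → sp11.
It has 6 species and 5 links.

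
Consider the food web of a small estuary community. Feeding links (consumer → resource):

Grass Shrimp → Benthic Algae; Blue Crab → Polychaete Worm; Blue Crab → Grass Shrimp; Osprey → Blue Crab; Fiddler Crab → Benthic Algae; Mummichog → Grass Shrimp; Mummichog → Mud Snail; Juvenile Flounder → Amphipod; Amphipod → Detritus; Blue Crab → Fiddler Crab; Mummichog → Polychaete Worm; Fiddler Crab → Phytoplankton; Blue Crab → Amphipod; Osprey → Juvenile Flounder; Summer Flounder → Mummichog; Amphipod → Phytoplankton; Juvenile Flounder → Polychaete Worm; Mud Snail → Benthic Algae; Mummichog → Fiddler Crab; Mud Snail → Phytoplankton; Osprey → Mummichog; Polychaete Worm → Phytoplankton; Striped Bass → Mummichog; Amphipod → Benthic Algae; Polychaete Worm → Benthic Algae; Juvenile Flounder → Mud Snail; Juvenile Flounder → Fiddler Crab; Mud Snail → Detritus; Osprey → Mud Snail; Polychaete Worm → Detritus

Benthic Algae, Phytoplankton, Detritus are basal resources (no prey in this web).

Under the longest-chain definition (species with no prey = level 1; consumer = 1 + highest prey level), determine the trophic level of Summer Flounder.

Benthic Algae has no prey (basal) → level 1.
Fiddler Crab eats Benthic Algae (level 1); other prey at levels: Phytoplankton 1 → level 2.
Mummichog eats Fiddler Crab (level 2); other prey at levels: Grass Shrimp 2, Polychaete Worm 2, Mud Snail 2 → level 3.
Summer Flounder eats Mummichog → level 4.

Trophic level 4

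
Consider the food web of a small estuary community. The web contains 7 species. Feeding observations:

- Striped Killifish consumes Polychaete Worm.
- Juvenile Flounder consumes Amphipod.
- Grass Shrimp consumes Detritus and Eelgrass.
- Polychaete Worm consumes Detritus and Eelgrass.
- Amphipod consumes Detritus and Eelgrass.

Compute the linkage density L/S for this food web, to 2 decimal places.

There are L = 8 links among S = 7 species.
L/S = 8/7 = 1.1429 ≈ 1.14.

L/S = 1.14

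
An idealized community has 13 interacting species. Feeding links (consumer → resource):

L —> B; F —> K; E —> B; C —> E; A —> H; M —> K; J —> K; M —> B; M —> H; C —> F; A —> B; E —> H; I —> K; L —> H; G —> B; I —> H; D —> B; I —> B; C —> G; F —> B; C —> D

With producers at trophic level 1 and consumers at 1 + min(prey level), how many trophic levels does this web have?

3

Producers (level 1): H, B, K.
Following each consumer down to its lowest-level prey: H → E → C (levels 1 through 3).
All prey of C (E 2, D 2, G 2, F 2) are at level 2 or above, so C is at level 1 + 2 = 3.
Every consumer has at least one prey at level 2 or below, so none exceeds level 3.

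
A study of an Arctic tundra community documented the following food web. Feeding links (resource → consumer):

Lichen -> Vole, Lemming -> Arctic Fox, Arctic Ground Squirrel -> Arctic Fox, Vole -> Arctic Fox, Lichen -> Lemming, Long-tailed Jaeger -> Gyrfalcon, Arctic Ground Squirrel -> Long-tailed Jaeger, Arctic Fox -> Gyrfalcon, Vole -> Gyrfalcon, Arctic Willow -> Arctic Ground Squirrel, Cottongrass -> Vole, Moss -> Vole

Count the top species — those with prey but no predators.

1

Top species (has prey, but nothing eats it): Gyrfalcon.
Count: 1.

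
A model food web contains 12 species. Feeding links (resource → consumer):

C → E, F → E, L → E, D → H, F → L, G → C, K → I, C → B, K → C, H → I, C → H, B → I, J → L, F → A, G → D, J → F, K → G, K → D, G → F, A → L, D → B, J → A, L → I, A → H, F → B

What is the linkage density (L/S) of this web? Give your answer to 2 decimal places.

There are L = 25 links among S = 12 species.
L/S = 25/12 = 2.0833 ≈ 2.08.

L/S = 2.08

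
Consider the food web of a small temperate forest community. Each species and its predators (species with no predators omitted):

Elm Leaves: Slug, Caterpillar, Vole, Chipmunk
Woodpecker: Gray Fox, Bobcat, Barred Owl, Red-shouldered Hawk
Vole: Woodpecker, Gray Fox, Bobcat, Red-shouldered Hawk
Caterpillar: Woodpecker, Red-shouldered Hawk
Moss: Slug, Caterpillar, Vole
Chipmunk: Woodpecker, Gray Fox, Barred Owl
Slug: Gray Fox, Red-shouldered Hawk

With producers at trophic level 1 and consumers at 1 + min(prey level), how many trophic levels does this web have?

Producers (level 1): Elm Leaves, Moss.
Following each consumer down to its lowest-level prey: Elm Leaves → Slug → Gray Fox (levels 1 through 3).
All prey of Gray Fox (Slug 2, Vole 2, Chipmunk 2, Woodpecker 3) are at level 2 or above, so Gray Fox is at level 1 + 2 = 3.
Every consumer has at least one prey at level 2 or below, so none exceeds level 3.

3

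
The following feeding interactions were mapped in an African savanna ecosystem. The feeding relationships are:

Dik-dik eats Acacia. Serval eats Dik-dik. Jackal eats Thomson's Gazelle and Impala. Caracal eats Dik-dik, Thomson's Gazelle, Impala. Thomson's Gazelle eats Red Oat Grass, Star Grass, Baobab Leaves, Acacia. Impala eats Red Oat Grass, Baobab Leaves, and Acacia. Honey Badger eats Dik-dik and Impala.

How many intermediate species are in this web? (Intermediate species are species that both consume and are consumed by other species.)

3

Intermediate species (has both prey and predators): Thomson's Gazelle, Dik-dik, Impala.
Count: 3.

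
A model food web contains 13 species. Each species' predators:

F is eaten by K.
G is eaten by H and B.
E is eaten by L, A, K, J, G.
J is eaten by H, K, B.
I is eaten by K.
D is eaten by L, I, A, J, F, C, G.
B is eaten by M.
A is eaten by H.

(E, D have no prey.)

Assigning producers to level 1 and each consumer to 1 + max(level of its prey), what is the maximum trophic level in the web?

Producers (level 1): E, D.
E → J → B → M gives M level 4.
No species has a prey at level 4, so no species reaches level 5.

4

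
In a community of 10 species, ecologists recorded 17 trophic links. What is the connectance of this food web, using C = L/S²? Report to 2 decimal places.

The web has S = 10 species and L = 17 feeding links.
C = L / S² = 17 / 100 = 0.1700 ≈ 0.17.

C = 0.17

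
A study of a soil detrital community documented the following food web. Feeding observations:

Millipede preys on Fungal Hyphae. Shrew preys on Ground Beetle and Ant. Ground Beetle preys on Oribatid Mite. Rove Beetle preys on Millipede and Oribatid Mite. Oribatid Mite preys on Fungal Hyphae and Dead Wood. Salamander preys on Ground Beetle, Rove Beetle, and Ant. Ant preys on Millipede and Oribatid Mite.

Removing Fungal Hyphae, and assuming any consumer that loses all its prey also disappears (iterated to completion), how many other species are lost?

1

Remove Fungal Hyphae.
Round 1: Millipede (all prey gone) → extinct.
No further losses. Total secondary extinctions: 1.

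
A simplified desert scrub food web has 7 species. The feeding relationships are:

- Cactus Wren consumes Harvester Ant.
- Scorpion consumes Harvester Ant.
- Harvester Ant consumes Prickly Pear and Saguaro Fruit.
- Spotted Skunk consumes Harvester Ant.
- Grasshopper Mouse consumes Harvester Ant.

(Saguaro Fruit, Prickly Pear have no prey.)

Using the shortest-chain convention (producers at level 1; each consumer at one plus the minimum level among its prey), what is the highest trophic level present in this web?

3

Producers (level 1): Saguaro Fruit, Prickly Pear.
Following each consumer down to its lowest-level prey: Saguaro Fruit → Harvester Ant → Grasshopper Mouse (levels 1 through 3).
All prey of Grasshopper Mouse (Harvester Ant 2) are at level 2 or above, so Grasshopper Mouse is at level 1 + 2 = 3.
Every consumer has at least one prey at level 2 or below, so none exceeds level 3.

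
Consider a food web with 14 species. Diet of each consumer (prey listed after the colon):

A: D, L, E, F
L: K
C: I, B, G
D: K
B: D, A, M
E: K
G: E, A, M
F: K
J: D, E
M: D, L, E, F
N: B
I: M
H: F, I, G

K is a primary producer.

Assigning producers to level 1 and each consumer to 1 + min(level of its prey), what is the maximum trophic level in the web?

Producers (level 1): K.
Following each consumer down to its lowest-level prey: K → D → B → C (levels 1 through 4).
All prey of C (B 3, G 3, I 4) are at level 3 or above, so C is at level 1 + 3 = 4.
Every consumer has at least one prey at level 3 or below, so none exceeds level 4.

4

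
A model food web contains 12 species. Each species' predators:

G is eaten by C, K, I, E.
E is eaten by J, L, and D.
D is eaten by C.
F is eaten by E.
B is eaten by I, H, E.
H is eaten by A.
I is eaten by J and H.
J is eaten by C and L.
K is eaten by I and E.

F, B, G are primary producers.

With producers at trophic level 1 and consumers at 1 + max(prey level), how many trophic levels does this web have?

Producers (level 1): F, B, G.
G → K → I → H → A gives A level 5.
No species has a prey at level 5, so no species reaches level 6.

5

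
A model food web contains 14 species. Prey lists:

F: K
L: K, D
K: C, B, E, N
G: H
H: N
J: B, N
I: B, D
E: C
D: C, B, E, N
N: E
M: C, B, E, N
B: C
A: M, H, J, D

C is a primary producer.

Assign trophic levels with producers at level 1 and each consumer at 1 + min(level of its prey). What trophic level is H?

C is a producer → level 1.
E eats C → level 2.
N eats E → level 3.
H eats N → level 4.
No prey of H is below level 3, so 4 is the minimum.

Trophic level 4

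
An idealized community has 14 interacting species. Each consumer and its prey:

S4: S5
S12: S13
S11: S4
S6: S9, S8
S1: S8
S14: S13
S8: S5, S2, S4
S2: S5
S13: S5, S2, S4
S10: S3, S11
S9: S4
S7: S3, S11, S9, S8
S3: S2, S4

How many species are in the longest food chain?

One longest chain: S5 → S2 → S13 → S14.
It has 4 species and 3 links.

4 species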